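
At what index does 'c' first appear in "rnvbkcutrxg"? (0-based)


Input string: 'rnvbkcutrxg'
Target: 'c'
Scanning left to right: s[0]='r', s[1]='n', s[2]='v', s[3]='b', s[4]='k', s[5]='c'
First match at index: 5


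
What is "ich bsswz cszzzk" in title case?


Input string: 'ich bsswz cszzzk'
Operation: capitalize first letter of each word
Word transformations: 'ich'->'Ich', 'bsswz'->'Bsswz', 'cszzzk'->'Cszzzk'
Result: Ich Bsswz Cszzzk


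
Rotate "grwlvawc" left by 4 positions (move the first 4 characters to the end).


Input: 'grwlvawc', shift = 4
Operation: split at index 4 and swap parts
Front part s[0:4] = 'grwl'
Back part s[4:] = 'vawc'
Rotated = back + front = 'vawc' + 'grwl'
Result: vawcgrwl


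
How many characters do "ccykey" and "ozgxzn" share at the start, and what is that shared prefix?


String 1: 'ccykey'
String 2: 'ozgxzn'
Compare position by position:
pos 0: 'c' vs 'o' differ -> stop
Longest common prefix: "" (length 0)


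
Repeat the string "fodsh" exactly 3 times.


Input string: 'fodsh'
Operation: repeat 3 times
Concatenation: 'fodsh' + 'fodsh' + 'fodsh'
Result: fodshfodshfodsh


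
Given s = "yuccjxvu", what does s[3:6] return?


Input string: 'yuccjxvu'
Operation: slice [3:6]
Extract characters: s[3]='c', s[4]='j', s[5]='x'
Result: cjx


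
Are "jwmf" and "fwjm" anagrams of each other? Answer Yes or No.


String 1: 'jwmf' -> sorted: 'fjmw'
String 2: 'fwjm' -> sorted: 'fjmw'
Compare sorted forms: 'fjmw' == 'fjmw'
Anagram: Yes


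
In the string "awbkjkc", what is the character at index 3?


Input string: 'awbkjkc'
Operation: get character at index 3
Index mapping: s[0]='a', s[1]='w', s[2]='b', s[3]='k'
Result: 'k'


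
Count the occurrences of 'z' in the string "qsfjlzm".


Input string: 'qsfjlzm'
Target character: 'z'
Scan each position: s[5]='z'
Matches found at indices: 5
Total: 1


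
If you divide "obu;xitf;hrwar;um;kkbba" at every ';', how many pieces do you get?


Input string: 'obu;xitf;hrwar;um;kkbba'
Delimiter: ';'
Split result: 'obu', 'xitf', 'hrwar', 'um', 'kkbba'
Number of parts: 5


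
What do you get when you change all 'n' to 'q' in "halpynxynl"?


Input string: 'halpynxynl'
Operation: replace 'n' with 'q'
Positions of 'n': 5, 8
After replacement: halpyqxyql


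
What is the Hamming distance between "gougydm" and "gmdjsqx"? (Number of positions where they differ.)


String 1: 'gougydm'
String 2: 'gmdjsqx'
Compare each position: pos 0: 'g'=='g', pos 1: 'o'!='m', pos 2: 'u'!='d', pos 3: 'g'!='j', pos 4: 'y'!='s', pos 5: 'd'!='q', pos 6: 'm'!='x'
Differing positions: 6
Hamming distance: 6


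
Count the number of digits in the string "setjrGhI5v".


Input string: 'setjrGhI5v'
Operation: count digit characters (0-9)
Scan: 's', 'e', 't', 'j', 'r', 'G', 'h', 'I', '5'(digit), 'v'
Digits found: 1
Result: 1


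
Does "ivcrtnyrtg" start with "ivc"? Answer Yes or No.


Input string: 'ivcrtnyrtg'
Prefix to check: 'ivc'
First 3 characters of input: 'ivc'
Match: True
Result: Yes


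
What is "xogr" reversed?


Input string: 'xogr'
Operation: reverse character order
Original order: 'x' -> 'o' -> 'g' -> 'r'
Reversed order: 'r' -> 'g' -> 'o' -> 'x'
Result: rgox


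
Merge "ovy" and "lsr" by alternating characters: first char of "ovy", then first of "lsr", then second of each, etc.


String 1: 'ovy'
String 2: 'lsr'
Operation: alternate characters
Pairs: 'o'+'l', 'v'+'s', 'y'+'r'
Result: olvsyr


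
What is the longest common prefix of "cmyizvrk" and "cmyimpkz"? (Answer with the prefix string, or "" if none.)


String 1: 'cmyizvrk'
String 2: 'cmyimpkz'
Compare position by position:
pos 0: 'c' vs 'c' match
pos 1: 'm' vs 'm' match
pos 2: 'y' vs 'y' match
pos 3: 'i' vs 'i' match
pos 4: 'z' vs 'm' differ -> stop
Longest common prefix: "cmyi" (length 4)


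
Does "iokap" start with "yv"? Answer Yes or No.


Input string: 'iokap'
Prefix to check: 'yv'
First 2 characters of input: 'io'
Match: False
Result: No


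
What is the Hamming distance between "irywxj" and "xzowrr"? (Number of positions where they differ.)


String 1: 'irywxj'
String 2: 'xzowrr'
Compare each position: pos 0: 'i'!='x', pos 1: 'r'!='z', pos 2: 'y'!='o', pos 3: 'w'=='w', pos 4: 'x'!='r', pos 5: 'j'!='r'
Differing positions: 5
Hamming distance: 5


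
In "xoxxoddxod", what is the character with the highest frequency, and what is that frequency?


Input: 'xoxxoddxod'
Operation: tally each character
Counts: 'd':3, 'o':3, 'x':4
Maximum: 'x' appears 4 times


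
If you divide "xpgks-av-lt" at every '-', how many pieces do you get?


Input string: 'xpgks-av-lt'
Delimiter: '-'
Split result: 'xpgks', 'av', 'lt'
Number of parts: 3


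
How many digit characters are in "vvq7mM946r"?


Input string: 'vvq7mM946r'
Operation: count digit characters (0-9)
Scan: 'v', 'v', 'q', '7'(digit), 'm', 'M', '9'(digit), '4'(digit), '6'(digit), 'r'
Digits found: 4
Result: 4


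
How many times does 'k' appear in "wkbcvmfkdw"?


Input string: 'wkbcvmfkdw'
Target character: 'k'
Scan each position: s[1]='k', s[7]='k'
Matches found at indices: 1, 7
Total: 2


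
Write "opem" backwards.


Input string: 'opem'
Operation: reverse character order
Original order: 'o' -> 'p' -> 'e' -> 'm'
Reversed order: 'm' -> 'e' -> 'p' -> 'o'
Result: mepo


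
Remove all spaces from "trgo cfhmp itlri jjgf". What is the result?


Input string: 'trgo cfhmp itlri jjgf'
Operation: remove all spaces
Words: 'trgo', 'cfhmp', 'itlri', 'jjgf'
Join without spaces: trgocfhmpitlrijjgf


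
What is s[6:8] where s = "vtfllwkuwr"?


Input string: 'vtfllwkuwr'
Operation: slice [6:8]
Extract characters: s[6]='k', s[7]='u'
Result: ku


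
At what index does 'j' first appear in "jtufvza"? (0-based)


Input string: 'jtufvza'
Target: 'j'
Scanning left to right: s[0]='j'
First match at index: 0


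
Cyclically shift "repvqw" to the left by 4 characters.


Input: 'repvqw', shift = 4
Operation: split at index 4 and swap parts
Front part s[0:4] = 'repv'
Back part s[4:] = 'qw'
Rotated = back + front = 'qw' + 'repv'
Result: qwrepv


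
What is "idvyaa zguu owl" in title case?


Input string: 'idvyaa zguu owl'
Operation: capitalize first letter of each word
Word transformations: 'idvyaa'->'Idvyaa', 'zguu'->'Zguu', 'owl'->'Owl'
Result: Idvyaa Zguu Owl


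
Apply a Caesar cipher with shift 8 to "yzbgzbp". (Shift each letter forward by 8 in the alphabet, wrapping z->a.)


Input: 'yzbgzbp', shift = 8
Operation: for each letter, (position + 8) mod 26
Mapping: 'y'(24+8=32, 32 mod 26=6)->'g', 'z'(25+8=33, 33 mod 26=7)->'h', 'b'(1+8=9)->'j', 'g'(6+8=14)->'o', 'z'(25+8=33, 33 mod 26=7)->'h', 'b'(1+8=9)->'j', 'p'(15+8=23)->'x'
Result: ghjohjx


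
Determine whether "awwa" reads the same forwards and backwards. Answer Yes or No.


Input string: 'awwa'
Reversed: 'awwa'
Compare pairs: s[0]='a' vs s[3]='a' (match), s[1]='w' vs s[2]='w' (match)
Palindrome: Yes


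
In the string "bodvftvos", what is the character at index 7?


Input string: 'bodvftvos'
Operation: get character at index 7
Index mapping: s[0]='b', s[1]='o', s[2]='d', s[3]='v', s[4]='f', s[5]='t', s[6]='v', s[7]='o'
Result: 'o'


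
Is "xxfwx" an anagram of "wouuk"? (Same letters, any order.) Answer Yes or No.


String 1: 'wouuk' -> sorted: 'kouuw'
String 2: 'xxfwx' -> sorted: 'fwxxx'
Compare sorted forms: 'kouuw' != 'fwxxx'
Anagram: No


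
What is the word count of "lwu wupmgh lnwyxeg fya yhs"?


Input string: 'lwu wupmgh lnwyxeg fya yhs'
Operation: split by spaces
Words found: 'lwu', 'wupmgh', 'lnwyxeg', 'fya', 'yhs'
Word count: 5


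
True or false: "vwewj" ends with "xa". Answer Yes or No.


Input string: 'vwewj'
Suffix to check: 'xa'
Last 2 characters of input: 'wj'
Match: False
Result: No


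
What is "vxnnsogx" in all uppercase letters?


Input string: 'vxnnsogx'
Operation: convert each letter to uppercase
Mapping: 'v'->'V', 'x'->'X', 'n'->'N', 'n'->'N', 's'->'S', 'o'->'O', 'g'->'G', 'x'->'X'
Result: VXNNSOGX


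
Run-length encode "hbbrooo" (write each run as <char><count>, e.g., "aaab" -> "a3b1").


Input: 'hbbrooo'
Operation: identify consecutive runs
Runs: 'h' -> h1, 'bb' -> b2, 'r' -> r1, 'ooo' -> o3
Encoded: h1b2r1o3


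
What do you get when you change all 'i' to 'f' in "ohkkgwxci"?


Input string: 'ohkkgwxci'
Operation: replace 'i' with 'f'
Positions of 'i': 8
After replacement: ohkkgwxcf


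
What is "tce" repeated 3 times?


Input string: 'tce'
Operation: repeat 3 times
Concatenation: 'tce' + 'tce' + 'tce'
Result: tcetcetce


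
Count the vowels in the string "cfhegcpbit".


Input string: 'cfhegcpbit'
Operation: count vowels (a, e, i, o, u)
Scan: s[0]='c', s[1]='f', s[2]='h', s[3]='e' (vowel), s[4]='g', s[5]='c', s[6]='p', s[7]='b', s[8]='i' (vowel), s[9]='t'
Vowels found: 2
Result: 2


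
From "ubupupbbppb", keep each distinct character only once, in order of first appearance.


Input: 'ubupupbbppb'
Operation: keep first occurrence of each character
Scan: s[0]='u' new -> keep; s[1]='b' new -> keep; s[2]='u' seen -> skip; s[3]='p' new -> keep; s[4]='u' seen -> skip; s[5]='p' seen -> skip; s[6]='b' seen -> skip; s[7]='b' seen -> skip; s[8]='p' seen -> skip; s[9]='p' seen -> skip; s[10]='b' seen -> skip
Result: ubp


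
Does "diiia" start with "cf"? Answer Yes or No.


Input string: 'diiia'
Prefix to check: 'cf'
First 2 characters of input: 'di'
Match: False
Result: No


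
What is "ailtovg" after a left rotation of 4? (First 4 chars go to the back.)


Input: 'ailtovg', shift = 4
Operation: split at index 4 and swap parts
Front part s[0:4] = 'ailt'
Back part s[4:] = 'ovg'
Rotated = back + front = 'ovg' + 'ailt'
Result: ovgailt


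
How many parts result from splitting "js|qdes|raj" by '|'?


Input string: 'js|qdes|raj'
Delimiter: '|'
Split result: 'js', 'qdes', 'raj'
Number of parts: 3


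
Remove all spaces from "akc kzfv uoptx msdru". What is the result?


Input string: 'akc kzfv uoptx msdru'
Operation: remove all spaces
Words: 'akc', 'kzfv', 'uoptx', 'msdru'
Join without spaces: akckzfvuoptxmsdru


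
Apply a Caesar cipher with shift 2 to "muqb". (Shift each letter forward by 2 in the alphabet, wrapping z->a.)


Input: 'muqb', shift = 2
Operation: for each letter, (position + 2) mod 26
Mapping: 'm'(12+2=14)->'o', 'u'(20+2=22)->'w', 'q'(16+2=18)->'s', 'b'(1+2=3)->'d'
Result: owsd


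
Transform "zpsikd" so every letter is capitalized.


Input string: 'zpsikd'
Operation: convert each letter to uppercase
Mapping: 'z'->'Z', 'p'->'P', 's'->'S', 'i'->'I', 'k'->'K', 'd'->'D'
Result: ZPSIKD


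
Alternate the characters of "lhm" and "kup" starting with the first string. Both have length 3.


String 1: 'lhm'
String 2: 'kup'
Operation: alternate characters
Pairs: 'l'+'k', 'h'+'u', 'm'+'p'
Result: lkhump


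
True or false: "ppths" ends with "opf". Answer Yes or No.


Input string: 'ppths'
Suffix to check: 'opf'
Last 3 characters of input: 'ths'
Match: False
Result: No


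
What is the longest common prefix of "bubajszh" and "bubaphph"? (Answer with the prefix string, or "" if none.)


String 1: 'bubajszh'
String 2: 'bubaphph'
Compare position by position:
pos 0: 'b' vs 'b' match
pos 1: 'u' vs 'u' match
pos 2: 'b' vs 'b' match
pos 3: 'a' vs 'a' match
pos 4: 'j' vs 'p' differ -> stop
Longest common prefix: "buba" (length 4)


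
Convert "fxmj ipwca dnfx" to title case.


Input string: 'fxmj ipwca dnfx'
Operation: capitalize first letter of each word
Word transformations: 'fxmj'->'Fxmj', 'ipwca'->'Ipwca', 'dnfx'->'Dnfx'
Result: Fxmj Ipwca Dnfx


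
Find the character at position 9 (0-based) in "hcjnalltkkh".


Input string: 'hcjnalltkkh'
Operation: get character at index 9
Index mapping: s[0]='h', s[1]='c', s[2]='j', s[3]='n', s[4]='a', s[5]='l', s[6]='l', s[7]='t', s[8]='k', s[9]='k'
Result: 'k'


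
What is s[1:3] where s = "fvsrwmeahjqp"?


Input string: 'fvsrwmeahjqp'
Operation: slice [1:3]
Extract characters: s[1]='v', s[2]='s'
Result: vs


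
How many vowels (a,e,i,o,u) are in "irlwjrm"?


Input string: 'irlwjrm'
Operation: count vowels (a, e, i, o, u)
Scan: s[0]='i' (vowel), s[1]='r', s[2]='l', s[3]='w', s[4]='j', s[5]='r', s[6]='m'
Vowels found: 1
Result: 1


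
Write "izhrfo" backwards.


Input string: 'izhrfo'
Operation: reverse character order
Original order: 'i' -> 'z' -> 'h' -> 'r' -> 'f' -> 'o'
Reversed order: 'o' -> 'f' -> 'r' -> 'h' -> 'z' -> 'i'
Result: ofrhzi


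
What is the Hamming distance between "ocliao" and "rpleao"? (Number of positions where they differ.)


String 1: 'ocliao'
String 2: 'rpleao'
Compare each position: pos 0: 'o'!='r', pos 1: 'c'!='p', pos 2: 'l'=='l', pos 3: 'i'!='e', pos 4: 'a'=='a', pos 5: 'o'=='o'
Differing positions: 3
Hamming distance: 3


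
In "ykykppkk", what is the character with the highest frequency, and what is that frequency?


Input: 'ykykppkk'
Operation: tally each character
Counts: 'k':4, 'p':2, 'y':2
Maximum: 'k' appears 4 times


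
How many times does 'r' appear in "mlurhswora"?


Input string: 'mlurhswora'
Target character: 'r'
Scan each position: s[3]='r', s[8]='r'
Matches found at indices: 3, 8
Total: 2


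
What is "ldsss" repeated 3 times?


Input string: 'ldsss'
Operation: repeat 3 times
Concatenation: 'ldsss' + 'ldsss' + 'ldsss'
Result: ldsssldsssldsss


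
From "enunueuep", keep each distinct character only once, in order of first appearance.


Input: 'enunueuep'
Operation: keep first occurrence of each character
Scan: s[0]='e' new -> keep; s[1]='n' new -> keep; s[2]='u' new -> keep; s[3]='n' seen -> skip; s[4]='u' seen -> skip; s[5]='e' seen -> skip; s[6]='u' seen -> skip; s[7]='e' seen -> skip; s[8]='p' new -> keep
Result: enup


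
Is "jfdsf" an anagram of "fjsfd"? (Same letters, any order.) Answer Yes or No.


String 1: 'fjsfd' -> sorted: 'dffjs'
String 2: 'jfdsf' -> sorted: 'dffjs'
Compare sorted forms: 'dffjs' == 'dffjs'
Anagram: Yes


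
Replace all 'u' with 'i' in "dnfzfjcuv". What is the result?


Input string: 'dnfzfjcuv'
Operation: replace 'u' with 'i'
Positions of 'u': 7
After replacement: dnfzfjciv


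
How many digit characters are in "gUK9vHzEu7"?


Input string: 'gUK9vHzEu7'
Operation: count digit characters (0-9)
Scan: 'g', 'U', 'K', '9'(digit), 'v', 'H', 'z', 'E', 'u', '7'(digit)
Digits found: 2
Result: 2


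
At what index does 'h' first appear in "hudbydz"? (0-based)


Input string: 'hudbydz'
Target: 'h'
Scanning left to right: s[0]='h'
First match at index: 0


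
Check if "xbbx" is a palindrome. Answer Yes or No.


Input string: 'xbbx'
Reversed: 'xbbx'
Compare pairs: s[0]='x' vs s[3]='x' (match), s[1]='b' vs s[2]='b' (match)
Palindrome: Yes


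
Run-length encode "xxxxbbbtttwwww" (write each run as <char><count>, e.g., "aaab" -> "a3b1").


Input: 'xxxxbbbtttwwww'
Operation: identify consecutive runs
Runs: 'xxxx' -> x4, 'bbb' -> b3, 'ttt' -> t3, 'wwww' -> w4
Encoded: x4b3t3w4


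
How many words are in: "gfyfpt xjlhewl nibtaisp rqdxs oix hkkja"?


Input string: 'gfyfpt xjlhewl nibtaisp rqdxs oix hkkja'
Operation: split by spaces
Words found: 'gfyfpt', 'xjlhewl', 'nibtaisp', 'rqdxs', 'oix', 'hkkja'
Word count: 6


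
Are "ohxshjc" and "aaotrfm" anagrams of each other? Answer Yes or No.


String 1: 'ohxshjc' -> sorted: 'chhjosx'
String 2: 'aaotrfm' -> sorted: 'aafmort'
Compare sorted forms: 'chhjosx' != 'aafmort'
Anagram: No


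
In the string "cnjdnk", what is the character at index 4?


Input string: 'cnjdnk'
Operation: get character at index 4
Index mapping: s[0]='c', s[1]='n', s[2]='j', s[3]='d', s[4]='n'
Result: 'n'


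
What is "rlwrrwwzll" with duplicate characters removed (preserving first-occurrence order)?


Input: 'rlwrrwwzll'
Operation: keep first occurrence of each character
Scan: s[0]='r' new -> keep; s[1]='l' new -> keep; s[2]='w' new -> keep; s[3]='r' seen -> skip; s[4]='r' seen -> skip; s[5]='w' seen -> skip; s[6]='w' seen -> skip; s[7]='z' new -> keep; s[8]='l' seen -> skip; s[9]='l' seen -> skip
Result: rlwz


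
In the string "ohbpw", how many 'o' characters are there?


Input string: 'ohbpw'
Target character: 'o'
Scan each position: s[0]='o'
Matches found at indices: 0
Total: 1


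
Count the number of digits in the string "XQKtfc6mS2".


Input string: 'XQKtfc6mS2'
Operation: count digit characters (0-9)
Scan: 'X', 'Q', 'K', 't', 'f', 'c', '6'(digit), 'm', 'S', '2'(digit)
Digits found: 2
Result: 2


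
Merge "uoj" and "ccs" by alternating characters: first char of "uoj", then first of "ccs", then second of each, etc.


String 1: 'uoj'
String 2: 'ccs'
Operation: alternate characters
Pairs: 'u'+'c', 'o'+'c', 'j'+'s'
Result: ucocjs


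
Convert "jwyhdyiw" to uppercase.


Input string: 'jwyhdyiw'
Operation: convert each letter to uppercase
Mapping: 'j'->'J', 'w'->'W', 'y'->'Y', 'h'->'H', 'd'->'D', 'y'->'Y', 'i'->'I', 'w'->'W'
Result: JWYHDYIW


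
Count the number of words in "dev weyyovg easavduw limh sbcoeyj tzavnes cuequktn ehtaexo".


Input string: 'dev weyyovg easavduw limh sbcoeyj tzavnes cuequktn ehtaexo'
Operation: split by spaces
Words found: 'dev', 'weyyovg', 'easavduw', 'limh', 'sbcoeyj', 'tzavnes', 'cuequktn', 'ehtaexo'
Word count: 8


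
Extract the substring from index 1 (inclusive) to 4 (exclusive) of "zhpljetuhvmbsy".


Input string: 'zhpljetuhvmbsy'
Operation: slice [1:4]
Extract characters: s[1]='h', s[2]='p', s[3]='l'
Result: hpl


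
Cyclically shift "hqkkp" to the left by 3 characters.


Input: 'hqkkp', shift = 3
Operation: split at index 3 and swap parts
Front part s[0:3] = 'hqk'
Back part s[3:] = 'kp'
Rotated = back + front = 'kp' + 'hqk'
Result: kphqk


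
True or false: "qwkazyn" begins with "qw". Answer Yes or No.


Input string: 'qwkazyn'
Prefix to check: 'qw'
First 2 characters of input: 'qw'
Match: True
Result: Yes


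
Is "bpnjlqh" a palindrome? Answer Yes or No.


Input string: 'bpnjlqh'
Reversed: 'hqljnpb'
Compare pairs: s[0]='b' vs s[6]='h' (mismatch), s[1]='p' vs s[5]='q' (mismatch), s[2]='n' vs s[4]='l' (mismatch)
Palindrome: No


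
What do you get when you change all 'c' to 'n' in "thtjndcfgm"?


Input string: 'thtjndcfgm'
Operation: replace 'c' with 'n'
Positions of 'c': 6
After replacement: thtjndnfgm


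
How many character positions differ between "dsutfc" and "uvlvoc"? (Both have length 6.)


String 1: 'dsutfc'
String 2: 'uvlvoc'
Compare each position: pos 0: 'd'!='u', pos 1: 's'!='v', pos 2: 'u'!='l', pos 3: 't'!='v', pos 4: 'f'!='o', pos 5: 'c'=='c'
Differing positions: 5
Hamming distance: 5


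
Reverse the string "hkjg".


Input string: 'hkjg'
Operation: reverse character order
Original order: 'h' -> 'k' -> 'j' -> 'g'
Reversed order: 'g' -> 'j' -> 'k' -> 'h'
Result: gjkh


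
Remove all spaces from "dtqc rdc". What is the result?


Input string: 'dtqc rdc'
Operation: remove all spaces
Words: 'dtqc', 'rdc'
Join without spaces: dtqcrdc


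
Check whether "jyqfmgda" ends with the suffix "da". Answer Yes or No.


Input string: 'jyqfmgda'
Suffix to check: 'da'
Last 2 characters of input: 'da'
Match: True
Result: Yes


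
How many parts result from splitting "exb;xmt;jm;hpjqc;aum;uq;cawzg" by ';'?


Input string: 'exb;xmt;jm;hpjqc;aum;uq;cawzg'
Delimiter: ';'
Split result: 'exb', 'xmt', 'jm', 'hpjqc', 'aum', 'uq', 'cawzg'
Number of parts: 7


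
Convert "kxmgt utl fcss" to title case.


Input string: 'kxmgt utl fcss'
Operation: capitalize first letter of each word
Word transformations: 'kxmgt'->'Kxmgt', 'utl'->'Utl', 'fcss'->'Fcss'
Result: Kxmgt Utl Fcss


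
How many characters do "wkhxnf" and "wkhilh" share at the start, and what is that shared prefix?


String 1: 'wkhxnf'
String 2: 'wkhilh'
Compare position by position:
pos 0: 'w' vs 'w' match
pos 1: 'k' vs 'k' match
pos 2: 'h' vs 'h' match
pos 3: 'x' vs 'i' differ -> stop
Longest common prefix: "wkh" (length 3)


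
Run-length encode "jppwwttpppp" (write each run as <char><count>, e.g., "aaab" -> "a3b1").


Input: 'jppwwttpppp'
Operation: identify consecutive runs
Runs: 'j' -> j1, 'pp' -> p2, 'ww' -> w2, 'tt' -> t2, 'pppp' -> p4
Encoded: j1p2w2t2p4


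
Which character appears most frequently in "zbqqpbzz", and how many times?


Input: 'zbqqpbzz'
Operation: tally each character
Counts: 'b':2, 'p':1, 'q':2, 'z':3
Maximum: 'z' appears 3 times


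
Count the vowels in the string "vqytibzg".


Input string: 'vqytibzg'
Operation: count vowels (a, e, i, o, u)
Scan: s[0]='v', s[1]='q', s[2]='y', s[3]='t', s[4]='i' (vowel), s[5]='b', s[6]='z', s[7]='g'
Vowels found: 1
Result: 1


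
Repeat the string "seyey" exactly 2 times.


Input string: 'seyey'
Operation: repeat 2 times
Concatenation: 'seyey' + 'seyey'
Result: seyeyseyey


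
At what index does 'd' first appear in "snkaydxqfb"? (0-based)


Input string: 'snkaydxqfb'
Target: 'd'
Scanning left to right: s[0]='s', s[1]='n', s[2]='k', s[3]='a', s[4]='y', s[5]='d'
First match at index: 5


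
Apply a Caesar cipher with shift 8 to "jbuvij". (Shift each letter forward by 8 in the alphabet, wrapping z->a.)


Input: 'jbuvij', shift = 8
Operation: for each letter, (position + 8) mod 26
Mapping: 'j'(9+8=17)->'r', 'b'(1+8=9)->'j', 'u'(20+8=28, 28 mod 26=2)->'c', 'v'(21+8=29, 29 mod 26=3)->'d', 'i'(8+8=16)->'q', 'j'(9+8=17)->'r'
Result: rjcdqr


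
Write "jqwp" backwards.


Input string: 'jqwp'
Operation: reverse character order
Original order: 'j' -> 'q' -> 'w' -> 'p'
Reversed order: 'p' -> 'w' -> 'q' -> 'j'
Result: pwqj


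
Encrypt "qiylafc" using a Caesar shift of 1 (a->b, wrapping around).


Input: 'qiylafc', shift = 1
Operation: for each letter, (position + 1) mod 26
Mapping: 'q'(16+1=17)->'r', 'i'(8+1=9)->'j', 'y'(24+1=25)->'z', 'l'(11+1=12)->'m', 'a'(0+1=1)->'b', 'f'(5+1=6)->'g', 'c'(2+1=3)->'d'
Result: rjzmbgd


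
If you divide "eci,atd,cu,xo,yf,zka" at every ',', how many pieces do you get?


Input string: 'eci,atd,cu,xo,yf,zka'
Delimiter: ','
Split result: 'eci', 'atd', 'cu', 'xo', 'yf', 'zka'
Number of parts: 6


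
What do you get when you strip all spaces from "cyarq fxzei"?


Input string: 'cyarq fxzei'
Operation: remove all spaces
Words: 'cyarq', 'fxzei'
Join without spaces: cyarqfxzei


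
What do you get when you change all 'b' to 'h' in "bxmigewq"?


Input string: 'bxmigewq'
Operation: replace 'b' with 'h'
Positions of 'b': 0
After replacement: hxmigewq


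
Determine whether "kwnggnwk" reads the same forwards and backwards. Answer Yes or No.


Input string: 'kwnggnwk'
Reversed: 'kwnggnwk'
Compare pairs: s[0]='k' vs s[7]='k' (match), s[1]='w' vs s[6]='w' (match), s[2]='n' vs s[5]='n' (match), s[3]='g' vs s[4]='g' (match)
Palindrome: Yes


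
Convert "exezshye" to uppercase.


Input string: 'exezshye'
Operation: convert each letter to uppercase
Mapping: 'e'->'E', 'x'->'X', 'e'->'E', 'z'->'Z', 's'->'S', 'h'->'H', 'y'->'Y', 'e'->'E'
Result: EXEZSHYE


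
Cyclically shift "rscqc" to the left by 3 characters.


Input: 'rscqc', shift = 3
Operation: split at index 3 and swap parts
Front part s[0:3] = 'rsc'
Back part s[3:] = 'qc'
Rotated = back + front = 'qc' + 'rsc'
Result: qcrsc


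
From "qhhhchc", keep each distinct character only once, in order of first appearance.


Input: 'qhhhchc'
Operation: keep first occurrence of each character
Scan: s[0]='q' new -> keep; s[1]='h' new -> keep; s[2]='h' seen -> skip; s[3]='h' seen -> skip; s[4]='c' new -> keep; s[5]='h' seen -> skip; s[6]='c' seen -> skip
Result: qhc


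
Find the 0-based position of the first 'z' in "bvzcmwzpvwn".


Input string: 'bvzcmwzpvwn'
Target: 'z'
Scanning left to right: s[0]='b', s[1]='v', s[2]='z'
First match at index: 2


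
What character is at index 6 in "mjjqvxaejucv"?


Input string: 'mjjqvxaejucv'
Operation: get character at index 6
Index mapping: s[0]='m', s[1]='j', s[2]='j', s[3]='q', s[4]='v', s[5]='x', s[6]='a'
Result: 'a'


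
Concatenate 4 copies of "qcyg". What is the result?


Input string: 'qcyg'
Operation: repeat 4 times
Concatenation: 'qcyg' + 'qcyg' + 'qcyg' + 'qcyg'
Result: qcygqcygqcygqcyg


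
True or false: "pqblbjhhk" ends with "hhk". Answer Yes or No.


Input string: 'pqblbjhhk'
Suffix to check: 'hhk'
Last 3 characters of input: 'hhk'
Match: True
Result: Yes


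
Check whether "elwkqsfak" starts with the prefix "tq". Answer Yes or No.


Input string: 'elwkqsfak'
Prefix to check: 'tq'
First 2 characters of input: 'el'
Match: False
Result: No


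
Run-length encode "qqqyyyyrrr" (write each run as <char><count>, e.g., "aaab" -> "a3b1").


Input: 'qqqyyyyrrr'
Operation: identify consecutive runs
Runs: 'qqq' -> q3, 'yyyy' -> y4, 'rrr' -> r3
Encoded: q3y4r3


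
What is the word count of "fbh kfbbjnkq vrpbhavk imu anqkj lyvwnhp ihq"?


Input string: 'fbh kfbbjnkq vrpbhavk imu anqkj lyvwnhp ihq'
Operation: split by spaces
Words found: 'fbh', 'kfbbjnkq', 'vrpbhavk', 'imu', 'anqkj', 'lyvwnhp', 'ihq'
Word count: 7


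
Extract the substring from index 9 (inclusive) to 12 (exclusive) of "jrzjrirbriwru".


Input string: 'jrzjrirbriwru'
Operation: slice [9:12]
Extract characters: s[9]='i', s[10]='w', s[11]='r'
Result: iwr


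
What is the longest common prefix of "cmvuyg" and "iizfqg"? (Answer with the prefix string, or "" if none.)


String 1: 'cmvuyg'
String 2: 'iizfqg'
Compare position by position:
pos 0: 'c' vs 'i' differ -> stop
Longest common prefix: "" (length 0)


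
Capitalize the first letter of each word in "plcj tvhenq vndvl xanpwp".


Input string: 'plcj tvhenq vndvl xanpwp'
Operation: capitalize first letter of each word
Word transformations: 'plcj'->'Plcj', 'tvhenq'->'Tvhenq', 'vndvl'->'Vndvl', 'xanpwp'->'Xanpwp'
Result: Plcj Tvhenq Vndvl Xanpwp


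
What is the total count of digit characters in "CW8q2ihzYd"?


Input string: 'CW8q2ihzYd'
Operation: count digit characters (0-9)
Scan: 'C', 'W', '8'(digit), 'q', '2'(digit), 'i', 'h', 'z', 'Y', 'd'
Digits found: 2
Result: 2


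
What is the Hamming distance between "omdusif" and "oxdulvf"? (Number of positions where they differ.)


String 1: 'omdusif'
String 2: 'oxdulvf'
Compare each position: pos 0: 'o'=='o', pos 1: 'm'!='x', pos 2: 'd'=='d', pos 3: 'u'=='u', pos 4: 's'!='l', pos 5: 'i'!='v', pos 6: 'f'=='f'
Differing positions: 3
Hamming distance: 3


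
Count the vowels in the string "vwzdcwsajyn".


Input string: 'vwzdcwsajyn'
Operation: count vowels (a, e, i, o, u)
Scan: s[0]='v', s[1]='w', s[2]='z', s[3]='d', s[4]='c', s[5]='w', s[6]='s', s[7]='a' (vowel), s[8]='j', s[9]='y', s[10]='n'
Vowels found: 1
Result: 1


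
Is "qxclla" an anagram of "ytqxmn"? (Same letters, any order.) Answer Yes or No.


String 1: 'ytqxmn' -> sorted: 'mnqtxy'
String 2: 'qxclla' -> sorted: 'acllqx'
Compare sorted forms: 'mnqtxy' != 'acllqx'
Anagram: No


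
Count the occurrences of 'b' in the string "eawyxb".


Input string: 'eawyxb'
Target character: 'b'
Scan each position: s[5]='b'
Matches found at indices: 5
Total: 1


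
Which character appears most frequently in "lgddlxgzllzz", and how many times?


Input: 'lgddlxgzllzz'
Operation: tally each character
Counts: 'd':2, 'g':2, 'l':4, 'x':1, 'z':3
Maximum: 'l' appears 4 times


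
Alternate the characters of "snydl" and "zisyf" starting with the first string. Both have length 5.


String 1: 'snydl'
String 2: 'zisyf'
Operation: alternate characters
Pairs: 's'+'z', 'n'+'i', 'y'+'s', 'd'+'y', 'l'+'f'
Result: szniysdylf


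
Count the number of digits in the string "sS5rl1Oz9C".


Input string: 'sS5rl1Oz9C'
Operation: count digit characters (0-9)
Scan: 's', 'S', '5'(digit), 'r', 'l', '1'(digit), 'O', 'z', '9'(digit), 'C'
Digits found: 3
Result: 3


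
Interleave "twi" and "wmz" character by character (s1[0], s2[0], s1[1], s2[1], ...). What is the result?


String 1: 'twi'
String 2: 'wmz'
Operation: alternate characters
Pairs: 't'+'w', 'w'+'m', 'i'+'z'
Result: twwmiz


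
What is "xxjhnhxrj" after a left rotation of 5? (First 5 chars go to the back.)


Input: 'xxjhnhxrj', shift = 5
Operation: split at index 5 and swap parts
Front part s[0:5] = 'xxjhn'
Back part s[5:] = 'hxrj'
Rotated = back + front = 'hxrj' + 'xxjhn'
Result: hxrjxxjhn


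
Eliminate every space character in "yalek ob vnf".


Input string: 'yalek ob vnf'
Operation: remove all spaces
Words: 'yalek', 'ob', 'vnf'
Join without spaces: yalekobvnf


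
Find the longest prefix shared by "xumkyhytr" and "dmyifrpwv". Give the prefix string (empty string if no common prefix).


String 1: 'xumkyhytr'
String 2: 'dmyifrpwv'
Compare position by position:
pos 0: 'x' vs 'd' differ -> stop
Longest common prefix: "" (length 0)


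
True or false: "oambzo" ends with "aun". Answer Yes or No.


Input string: 'oambzo'
Suffix to check: 'aun'
Last 3 characters of input: 'bzo'
Match: False
Result: No


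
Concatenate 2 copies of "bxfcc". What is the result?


Input string: 'bxfcc'
Operation: repeat 2 times
Concatenation: 'bxfcc' + 'bxfcc'
Result: bxfccbxfcc


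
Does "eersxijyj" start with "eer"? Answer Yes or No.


Input string: 'eersxijyj'
Prefix to check: 'eer'
First 3 characters of input: 'eer'
Match: True
Result: Yes


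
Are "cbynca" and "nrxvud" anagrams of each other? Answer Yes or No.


String 1: 'cbynca' -> sorted: 'abccny'
String 2: 'nrxvud' -> sorted: 'dnruvx'
Compare sorted forms: 'abccny' != 'dnruvx'
Anagram: No


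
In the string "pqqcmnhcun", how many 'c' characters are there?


Input string: 'pqqcmnhcun'
Target character: 'c'
Scan each position: s[3]='c', s[7]='c'
Matches found at indices: 3, 7
Total: 2


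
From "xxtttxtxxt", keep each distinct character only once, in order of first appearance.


Input: 'xxtttxtxxt'
Operation: keep first occurrence of each character
Scan: s[0]='x' new -> keep; s[1]='x' seen -> skip; s[2]='t' new -> keep; s[3]='t' seen -> skip; s[4]='t' seen -> skip; s[5]='x' seen -> skip; s[6]='t' seen -> skip; s[7]='x' seen -> skip; s[8]='x' seen -> skip; s[9]='t' seen -> skip
Result: xt


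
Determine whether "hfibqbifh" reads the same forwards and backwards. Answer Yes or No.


Input string: 'hfibqbifh'
Reversed: 'hfibqbifh'
Compare pairs: s[0]='h' vs s[8]='h' (match), s[1]='f' vs s[7]='f' (match), s[2]='i' vs s[6]='i' (match), s[3]='b' vs s[5]='b' (match)
Palindrome: Yes


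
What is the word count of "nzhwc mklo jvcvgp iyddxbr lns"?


Input string: 'nzhwc mklo jvcvgp iyddxbr lns'
Operation: split by spaces
Words found: 'nzhwc', 'mklo', 'jvcvgp', 'iyddxbr', 'lns'
Word count: 5


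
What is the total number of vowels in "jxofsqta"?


Input string: 'jxofsqta'
Operation: count vowels (a, e, i, o, u)
Scan: s[0]='j', s[1]='x', s[2]='o' (vowel), s[3]='f', s[4]='s', s[5]='q', s[6]='t', s[7]='a' (vowel)
Vowels found: 2
Result: 2


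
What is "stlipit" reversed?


Input string: 'stlipit'
Operation: reverse character order
Original order: 's' -> 't' -> 'l' -> 'i' -> 'p' -> 'i' -> 't'
Reversed order: 't' -> 'i' -> 'p' -> 'i' -> 'l' -> 't' -> 's'
Result: tipilts


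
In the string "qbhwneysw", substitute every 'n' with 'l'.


Input string: 'qbhwneysw'
Operation: replace 'n' with 'l'
Positions of 'n': 4
After replacement: qbhwleysw


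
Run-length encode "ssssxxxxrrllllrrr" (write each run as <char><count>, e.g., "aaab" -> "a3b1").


Input: 'ssssxxxxrrllllrrr'
Operation: identify consecutive runs
Runs: 'ssss' -> s4, 'xxxx' -> x4, 'rr' -> r2, 'llll' -> l4, 'rrr' -> r3
Encoded: s4x4r2l4r3


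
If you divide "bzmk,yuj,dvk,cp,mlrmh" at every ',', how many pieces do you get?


Input string: 'bzmk,yuj,dvk,cp,mlrmh'
Delimiter: ','
Split result: 'bzmk', 'yuj', 'dvk', 'cp', 'mlrmh'
Number of parts: 5


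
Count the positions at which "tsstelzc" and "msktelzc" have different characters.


String 1: 'tsstelzc'
String 2: 'msktelzc'
Compare each position: pos 0: 't'!='m', pos 1: 's'=='s', pos 2: 's'!='k', pos 3: 't'=='t', pos 4: 'e'=='e', pos 5: 'l'=='l', pos 6: 'z'=='z', pos 7: 'c'=='c'
Differing positions: 2
Hamming distance: 2


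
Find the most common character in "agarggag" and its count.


Input: 'agarggag'
Operation: tally each character
Counts: 'a':3, 'g':4, 'r':1
Maximum: 'g' appears 4 times


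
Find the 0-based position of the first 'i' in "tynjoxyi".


Input string: 'tynjoxyi'
Target: 'i'
Scanning left to right: s[0]='t', s[1]='y', s[2]='n', s[3]='j', s[4]='o', s[5]='x', s[6]='y', s[7]='i'
First match at index: 7


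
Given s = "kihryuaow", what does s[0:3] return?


Input string: 'kihryuaow'
Operation: slice [0:3]
Extract characters: s[0]='k', s[1]='i', s[2]='h'
Result: kih


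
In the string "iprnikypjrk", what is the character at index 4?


Input string: 'iprnikypjrk'
Operation: get character at index 4
Index mapping: s[0]='i', s[1]='p', s[2]='r', s[3]='n', s[4]='i'
Result: 'i'


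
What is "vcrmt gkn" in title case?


Input string: 'vcrmt gkn'
Operation: capitalize first letter of each word
Word transformations: 'vcrmt'->'Vcrmt', 'gkn'->'Gkn'
Result: Vcrmt Gkn


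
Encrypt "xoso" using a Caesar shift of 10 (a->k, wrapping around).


Input: 'xoso', shift = 10
Operation: for each letter, (position + 10) mod 26
Mapping: 'x'(23+10=33, 33 mod 26=7)->'h', 'o'(14+10=24)->'y', 's'(18+10=28, 28 mod 26=2)->'c', 'o'(14+10=24)->'y'
Result: hycy


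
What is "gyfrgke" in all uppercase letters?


Input string: 'gyfrgke'
Operation: convert each letter to uppercase
Mapping: 'g'->'G', 'y'->'Y', 'f'->'F', 'r'->'R', 'g'->'G', 'k'->'K', 'e'->'E'
Result: GYFRGKE


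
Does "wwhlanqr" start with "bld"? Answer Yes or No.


Input string: 'wwhlanqr'
Prefix to check: 'bld'
First 3 characters of input: 'wwh'
Match: False
Result: No


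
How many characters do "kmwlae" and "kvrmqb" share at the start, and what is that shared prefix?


String 1: 'kmwlae'
String 2: 'kvrmqb'
Compare position by position:
pos 0: 'k' vs 'k' match
pos 1: 'm' vs 'v' differ -> stop
Longest common prefix: "k" (length 1)


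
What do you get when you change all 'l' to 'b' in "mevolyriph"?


Input string: 'mevolyriph'
Operation: replace 'l' with 'b'
Positions of 'l': 4
After replacement: mevobyriph


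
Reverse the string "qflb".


Input string: 'qflb'
Operation: reverse character order
Original order: 'q' -> 'f' -> 'l' -> 'b'
Reversed order: 'b' -> 'l' -> 'f' -> 'q'
Result: blfq


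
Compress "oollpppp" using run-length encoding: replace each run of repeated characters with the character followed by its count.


Input: 'oollpppp'
Operation: identify consecutive runs
Runs: 'oo' -> o2, 'll' -> l2, 'pppp' -> p4
Encoded: o2l2p4


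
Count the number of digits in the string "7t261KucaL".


Input string: '7t261KucaL'
Operation: count digit characters (0-9)
Scan: '7'(digit), 't', '2'(digit), '6'(digit), '1'(digit), 'K', 'u', 'c', 'a', 'L'
Digits found: 4
Result: 4


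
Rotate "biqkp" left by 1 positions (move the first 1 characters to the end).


Input: 'biqkp', shift = 1
Operation: split at index 1 and swap parts
Front part s[0:1] = 'b'
Back part s[1:] = 'iqkp'
Rotated = back + front = 'iqkp' + 'b'
Result: iqkpb


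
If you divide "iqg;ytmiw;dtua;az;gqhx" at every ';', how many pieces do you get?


Input string: 'iqg;ytmiw;dtua;az;gqhx'
Delimiter: ';'
Split result: 'iqg', 'ytmiw', 'dtua', 'az', 'gqhx'
Number of parts: 5


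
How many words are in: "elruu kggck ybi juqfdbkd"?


Input string: 'elruu kggck ybi juqfdbkd'
Operation: split by spaces
Words found: 'elruu', 'kggck', 'ybi', 'juqfdbkd'
Word count: 4


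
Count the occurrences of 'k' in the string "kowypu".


Input string: 'kowypu'
Target character: 'k'
Scan each position: s[0]='k'
Matches found at indices: 0
Total: 1


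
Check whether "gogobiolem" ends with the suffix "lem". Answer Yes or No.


Input string: 'gogobiolem'
Suffix to check: 'lem'
Last 3 characters of input: 'lem'
Match: True
Result: Yes


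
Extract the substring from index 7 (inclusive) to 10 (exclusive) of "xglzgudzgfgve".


Input string: 'xglzgudzgfgve'
Operation: slice [7:10]
Extract characters: s[7]='z', s[8]='g', s[9]='f'
Result: zgf


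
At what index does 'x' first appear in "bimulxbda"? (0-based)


Input string: 'bimulxbda'
Target: 'x'
Scanning left to right: s[0]='b', s[1]='i', s[2]='m', s[3]='u', s[4]='l', s[5]='x'
First match at index: 5


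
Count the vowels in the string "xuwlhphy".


Input string: 'xuwlhphy'
Operation: count vowels (a, e, i, o, u)
Scan: s[0]='x', s[1]='u' (vowel), s[2]='w', s[3]='l', s[4]='h', s[5]='p', s[6]='h', s[7]='y'
Vowels found: 1
Result: 1


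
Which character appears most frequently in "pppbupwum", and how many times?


Input: 'pppbupwum'
Operation: tally each character
Counts: 'b':1, 'm':1, 'p':4, 'u':2, 'w':1
Maximum: 'p' appears 4 times


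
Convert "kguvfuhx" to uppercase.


Input string: 'kguvfuhx'
Operation: convert each letter to uppercase
Mapping: 'k'->'K', 'g'->'G', 'u'->'U', 'v'->'V', 'f'->'F', 'u'->'U', 'h'->'H', 'x'->'X'
Result: KGUVFUHX


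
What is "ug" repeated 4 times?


Input string: 'ug'
Operation: repeat 4 times
Concatenation: 'ug' + 'ug' + 'ug' + 'ug'
Result: ugugugug


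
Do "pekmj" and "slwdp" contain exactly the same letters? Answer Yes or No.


String 1: 'pekmj' -> sorted: 'ejkmp'
String 2: 'slwdp' -> sorted: 'dlpsw'
Compare sorted forms: 'ejkmp' != 'dlpsw'
Anagram: No


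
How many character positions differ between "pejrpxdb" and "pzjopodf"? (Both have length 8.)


String 1: 'pejrpxdb'
String 2: 'pzjopodf'
Compare each position: pos 0: 'p'=='p', pos 1: 'e'!='z', pos 2: 'j'=='j', pos 3: 'r'!='o', pos 4: 'p'=='p', pos 5: 'x'!='o', pos 6: 'd'=='d', pos 7: 'b'!='f'
Differing positions: 4
Hamming distance: 4


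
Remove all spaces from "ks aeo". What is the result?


Input string: 'ks aeo'
Operation: remove all spaces
Words: 'ks', 'aeo'
Join without spaces: ksaeo


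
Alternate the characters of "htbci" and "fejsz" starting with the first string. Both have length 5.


String 1: 'htbci'
String 2: 'fejsz'
Operation: alternate characters
Pairs: 'h'+'f', 't'+'e', 'b'+'j', 'c'+'s', 'i'+'z'
Result: hftebjcsiz


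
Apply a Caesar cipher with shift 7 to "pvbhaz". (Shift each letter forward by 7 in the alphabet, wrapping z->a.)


Input: 'pvbhaz', shift = 7
Operation: for each letter, (position + 7) mod 26
Mapping: 'p'(15+7=22)->'w', 'v'(21+7=28, 28 mod 26=2)->'c', 'b'(1+7=8)->'i', 'h'(7+7=14)->'o', 'a'(0+7=7)->'h', 'z'(25+7=32, 32 mod 26=6)->'g'
Result: wciohg


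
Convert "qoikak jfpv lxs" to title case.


Input string: 'qoikak jfpv lxs'
Operation: capitalize first letter of each word
Word transformations: 'qoikak'->'Qoikak', 'jfpv'->'Jfpv', 'lxs'->'Lxs'
Result: Qoikak Jfpv Lxs


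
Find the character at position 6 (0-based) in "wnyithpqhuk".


Input string: 'wnyithpqhuk'
Operation: get character at index 6
Index mapping: s[0]='w', s[1]='n', s[2]='y', s[3]='i', s[4]='t', s[5]='h', s[6]='p'
Result: 'p'


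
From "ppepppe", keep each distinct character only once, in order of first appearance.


Input: 'ppepppe'
Operation: keep first occurrence of each character
Scan: s[0]='p' new -> keep; s[1]='p' seen -> skip; s[2]='e' new -> keep; s[3]='p' seen -> skip; s[4]='p' seen -> skip; s[5]='p' seen -> skip; s[6]='e' seen -> skip
Result: pe


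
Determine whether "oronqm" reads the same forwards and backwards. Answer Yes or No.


Input string: 'oronqm'
Reversed: 'mqnoro'
Compare pairs: s[0]='o' vs s[5]='m' (mismatch), s[1]='r' vs s[4]='q' (mismatch), s[2]='o' vs s[3]='n' (mismatch)
Palindrome: No


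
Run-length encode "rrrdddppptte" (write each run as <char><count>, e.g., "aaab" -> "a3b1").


Input: 'rrrdddppptte'
Operation: identify consecutive runs
Runs: 'rrr' -> r3, 'ddd' -> d3, 'ppp' -> p3, 'tt' -> t2, 'e' -> e1
Encoded: r3d3p3t2e1
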